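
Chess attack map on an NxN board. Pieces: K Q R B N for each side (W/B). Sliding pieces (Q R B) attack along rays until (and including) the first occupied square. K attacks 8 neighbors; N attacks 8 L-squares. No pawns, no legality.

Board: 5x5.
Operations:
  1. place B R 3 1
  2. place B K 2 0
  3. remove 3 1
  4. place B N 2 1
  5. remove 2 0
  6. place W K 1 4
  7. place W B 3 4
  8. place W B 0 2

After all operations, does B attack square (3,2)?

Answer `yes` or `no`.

Answer: no

Derivation:
Op 1: place BR@(3,1)
Op 2: place BK@(2,0)
Op 3: remove (3,1)
Op 4: place BN@(2,1)
Op 5: remove (2,0)
Op 6: place WK@(1,4)
Op 7: place WB@(3,4)
Op 8: place WB@(0,2)
Per-piece attacks for B:
  BN@(2,1): attacks (3,3) (4,2) (1,3) (0,2) (4,0) (0,0)
B attacks (3,2): no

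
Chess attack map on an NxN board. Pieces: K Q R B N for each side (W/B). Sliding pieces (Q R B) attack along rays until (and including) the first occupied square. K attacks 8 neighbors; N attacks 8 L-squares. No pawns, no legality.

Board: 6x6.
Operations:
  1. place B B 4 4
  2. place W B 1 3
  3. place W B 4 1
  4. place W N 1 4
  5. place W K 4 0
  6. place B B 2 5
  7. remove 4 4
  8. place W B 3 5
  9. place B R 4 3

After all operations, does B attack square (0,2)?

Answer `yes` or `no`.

Op 1: place BB@(4,4)
Op 2: place WB@(1,3)
Op 3: place WB@(4,1)
Op 4: place WN@(1,4)
Op 5: place WK@(4,0)
Op 6: place BB@(2,5)
Op 7: remove (4,4)
Op 8: place WB@(3,5)
Op 9: place BR@(4,3)
Per-piece attacks for B:
  BB@(2,5): attacks (3,4) (4,3) (1,4) [ray(1,-1) blocked at (4,3); ray(-1,-1) blocked at (1,4)]
  BR@(4,3): attacks (4,4) (4,5) (4,2) (4,1) (5,3) (3,3) (2,3) (1,3) [ray(0,-1) blocked at (4,1); ray(-1,0) blocked at (1,3)]
B attacks (0,2): no

Answer: no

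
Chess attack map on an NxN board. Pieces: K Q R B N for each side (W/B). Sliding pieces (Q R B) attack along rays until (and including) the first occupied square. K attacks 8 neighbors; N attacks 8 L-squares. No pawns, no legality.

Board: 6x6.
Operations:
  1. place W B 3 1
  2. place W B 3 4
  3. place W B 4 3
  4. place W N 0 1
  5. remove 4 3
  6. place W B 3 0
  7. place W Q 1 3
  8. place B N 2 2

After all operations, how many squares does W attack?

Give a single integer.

Answer: 25

Derivation:
Op 1: place WB@(3,1)
Op 2: place WB@(3,4)
Op 3: place WB@(4,3)
Op 4: place WN@(0,1)
Op 5: remove (4,3)
Op 6: place WB@(3,0)
Op 7: place WQ@(1,3)
Op 8: place BN@(2,2)
Per-piece attacks for W:
  WN@(0,1): attacks (1,3) (2,2) (2,0)
  WQ@(1,3): attacks (1,4) (1,5) (1,2) (1,1) (1,0) (2,3) (3,3) (4,3) (5,3) (0,3) (2,4) (3,5) (2,2) (0,4) (0,2) [ray(1,-1) blocked at (2,2)]
  WB@(3,0): attacks (4,1) (5,2) (2,1) (1,2) (0,3)
  WB@(3,1): attacks (4,2) (5,3) (4,0) (2,2) (2,0) [ray(-1,1) blocked at (2,2)]
  WB@(3,4): attacks (4,5) (4,3) (5,2) (2,5) (2,3) (1,2) (0,1) [ray(-1,-1) blocked at (0,1)]
Union (25 distinct): (0,1) (0,2) (0,3) (0,4) (1,0) (1,1) (1,2) (1,3) (1,4) (1,5) (2,0) (2,1) (2,2) (2,3) (2,4) (2,5) (3,3) (3,5) (4,0) (4,1) (4,2) (4,3) (4,5) (5,2) (5,3)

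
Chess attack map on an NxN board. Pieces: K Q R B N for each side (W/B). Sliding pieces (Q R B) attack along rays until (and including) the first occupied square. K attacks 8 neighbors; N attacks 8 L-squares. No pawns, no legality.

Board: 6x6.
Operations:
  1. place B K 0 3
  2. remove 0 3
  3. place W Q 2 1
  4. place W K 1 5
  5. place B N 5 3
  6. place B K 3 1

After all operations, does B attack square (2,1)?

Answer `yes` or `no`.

Op 1: place BK@(0,3)
Op 2: remove (0,3)
Op 3: place WQ@(2,1)
Op 4: place WK@(1,5)
Op 5: place BN@(5,3)
Op 6: place BK@(3,1)
Per-piece attacks for B:
  BK@(3,1): attacks (3,2) (3,0) (4,1) (2,1) (4,2) (4,0) (2,2) (2,0)
  BN@(5,3): attacks (4,5) (3,4) (4,1) (3,2)
B attacks (2,1): yes

Answer: yes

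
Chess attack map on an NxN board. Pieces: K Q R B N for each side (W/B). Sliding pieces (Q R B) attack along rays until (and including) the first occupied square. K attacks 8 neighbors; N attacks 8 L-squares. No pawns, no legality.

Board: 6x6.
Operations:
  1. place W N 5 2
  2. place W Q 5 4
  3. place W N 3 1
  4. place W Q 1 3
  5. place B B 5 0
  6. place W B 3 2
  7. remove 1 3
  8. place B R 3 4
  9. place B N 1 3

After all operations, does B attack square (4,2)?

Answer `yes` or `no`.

Op 1: place WN@(5,2)
Op 2: place WQ@(5,4)
Op 3: place WN@(3,1)
Op 4: place WQ@(1,3)
Op 5: place BB@(5,0)
Op 6: place WB@(3,2)
Op 7: remove (1,3)
Op 8: place BR@(3,4)
Op 9: place BN@(1,3)
Per-piece attacks for B:
  BN@(1,3): attacks (2,5) (3,4) (0,5) (2,1) (3,2) (0,1)
  BR@(3,4): attacks (3,5) (3,3) (3,2) (4,4) (5,4) (2,4) (1,4) (0,4) [ray(0,-1) blocked at (3,2); ray(1,0) blocked at (5,4)]
  BB@(5,0): attacks (4,1) (3,2) [ray(-1,1) blocked at (3,2)]
B attacks (4,2): no

Answer: no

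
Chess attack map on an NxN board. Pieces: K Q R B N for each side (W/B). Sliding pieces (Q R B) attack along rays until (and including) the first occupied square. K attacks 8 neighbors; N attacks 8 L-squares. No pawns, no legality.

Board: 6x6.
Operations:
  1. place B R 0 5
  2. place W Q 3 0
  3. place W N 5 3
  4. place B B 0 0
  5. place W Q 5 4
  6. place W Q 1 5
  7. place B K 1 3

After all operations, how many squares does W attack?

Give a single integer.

Answer: 28

Derivation:
Op 1: place BR@(0,5)
Op 2: place WQ@(3,0)
Op 3: place WN@(5,3)
Op 4: place BB@(0,0)
Op 5: place WQ@(5,4)
Op 6: place WQ@(1,5)
Op 7: place BK@(1,3)
Per-piece attacks for W:
  WQ@(1,5): attacks (1,4) (1,3) (2,5) (3,5) (4,5) (5,5) (0,5) (2,4) (3,3) (4,2) (5,1) (0,4) [ray(0,-1) blocked at (1,3); ray(-1,0) blocked at (0,5)]
  WQ@(3,0): attacks (3,1) (3,2) (3,3) (3,4) (3,5) (4,0) (5,0) (2,0) (1,0) (0,0) (4,1) (5,2) (2,1) (1,2) (0,3) [ray(-1,0) blocked at (0,0)]
  WN@(5,3): attacks (4,5) (3,4) (4,1) (3,2)
  WQ@(5,4): attacks (5,5) (5,3) (4,4) (3,4) (2,4) (1,4) (0,4) (4,5) (4,3) (3,2) (2,1) (1,0) [ray(0,-1) blocked at (5,3)]
Union (28 distinct): (0,0) (0,3) (0,4) (0,5) (1,0) (1,2) (1,3) (1,4) (2,0) (2,1) (2,4) (2,5) (3,1) (3,2) (3,3) (3,4) (3,5) (4,0) (4,1) (4,2) (4,3) (4,4) (4,5) (5,0) (5,1) (5,2) (5,3) (5,5)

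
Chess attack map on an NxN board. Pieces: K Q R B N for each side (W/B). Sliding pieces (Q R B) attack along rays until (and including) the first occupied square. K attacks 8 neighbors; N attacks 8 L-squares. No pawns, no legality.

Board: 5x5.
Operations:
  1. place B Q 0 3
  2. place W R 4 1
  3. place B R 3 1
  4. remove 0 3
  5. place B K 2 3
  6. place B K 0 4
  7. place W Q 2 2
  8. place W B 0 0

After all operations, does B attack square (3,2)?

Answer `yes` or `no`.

Op 1: place BQ@(0,3)
Op 2: place WR@(4,1)
Op 3: place BR@(3,1)
Op 4: remove (0,3)
Op 5: place BK@(2,3)
Op 6: place BK@(0,4)
Op 7: place WQ@(2,2)
Op 8: place WB@(0,0)
Per-piece attacks for B:
  BK@(0,4): attacks (0,3) (1,4) (1,3)
  BK@(2,3): attacks (2,4) (2,2) (3,3) (1,3) (3,4) (3,2) (1,4) (1,2)
  BR@(3,1): attacks (3,2) (3,3) (3,4) (3,0) (4,1) (2,1) (1,1) (0,1) [ray(1,0) blocked at (4,1)]
B attacks (3,2): yes

Answer: yes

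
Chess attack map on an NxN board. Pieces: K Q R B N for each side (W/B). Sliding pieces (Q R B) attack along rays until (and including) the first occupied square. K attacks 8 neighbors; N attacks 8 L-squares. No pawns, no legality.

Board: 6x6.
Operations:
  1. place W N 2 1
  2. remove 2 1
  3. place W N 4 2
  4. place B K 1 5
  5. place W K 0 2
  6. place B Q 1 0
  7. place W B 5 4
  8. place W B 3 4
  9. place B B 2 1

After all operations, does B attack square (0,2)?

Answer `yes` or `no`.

Answer: no

Derivation:
Op 1: place WN@(2,1)
Op 2: remove (2,1)
Op 3: place WN@(4,2)
Op 4: place BK@(1,5)
Op 5: place WK@(0,2)
Op 6: place BQ@(1,0)
Op 7: place WB@(5,4)
Op 8: place WB@(3,4)
Op 9: place BB@(2,1)
Per-piece attacks for B:
  BQ@(1,0): attacks (1,1) (1,2) (1,3) (1,4) (1,5) (2,0) (3,0) (4,0) (5,0) (0,0) (2,1) (0,1) [ray(0,1) blocked at (1,5); ray(1,1) blocked at (2,1)]
  BK@(1,5): attacks (1,4) (2,5) (0,5) (2,4) (0,4)
  BB@(2,1): attacks (3,2) (4,3) (5,4) (3,0) (1,2) (0,3) (1,0) [ray(1,1) blocked at (5,4); ray(-1,-1) blocked at (1,0)]
B attacks (0,2): no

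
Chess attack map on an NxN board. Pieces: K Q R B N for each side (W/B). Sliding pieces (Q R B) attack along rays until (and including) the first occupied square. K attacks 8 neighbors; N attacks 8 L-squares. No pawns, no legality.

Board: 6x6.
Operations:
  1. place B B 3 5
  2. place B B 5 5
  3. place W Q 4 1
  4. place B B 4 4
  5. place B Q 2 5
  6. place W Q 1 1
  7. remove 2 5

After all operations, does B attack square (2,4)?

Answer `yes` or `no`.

Answer: yes

Derivation:
Op 1: place BB@(3,5)
Op 2: place BB@(5,5)
Op 3: place WQ@(4,1)
Op 4: place BB@(4,4)
Op 5: place BQ@(2,5)
Op 6: place WQ@(1,1)
Op 7: remove (2,5)
Per-piece attacks for B:
  BB@(3,5): attacks (4,4) (2,4) (1,3) (0,2) [ray(1,-1) blocked at (4,4)]
  BB@(4,4): attacks (5,5) (5,3) (3,5) (3,3) (2,2) (1,1) [ray(1,1) blocked at (5,5); ray(-1,1) blocked at (3,5); ray(-1,-1) blocked at (1,1)]
  BB@(5,5): attacks (4,4) [ray(-1,-1) blocked at (4,4)]
B attacks (2,4): yes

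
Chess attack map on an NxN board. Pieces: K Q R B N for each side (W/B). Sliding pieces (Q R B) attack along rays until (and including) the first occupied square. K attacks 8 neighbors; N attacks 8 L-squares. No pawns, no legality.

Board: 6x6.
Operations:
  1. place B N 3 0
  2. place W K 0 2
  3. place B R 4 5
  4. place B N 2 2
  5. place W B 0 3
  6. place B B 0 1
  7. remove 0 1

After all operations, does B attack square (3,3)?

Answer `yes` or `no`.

Answer: no

Derivation:
Op 1: place BN@(3,0)
Op 2: place WK@(0,2)
Op 3: place BR@(4,5)
Op 4: place BN@(2,2)
Op 5: place WB@(0,3)
Op 6: place BB@(0,1)
Op 7: remove (0,1)
Per-piece attacks for B:
  BN@(2,2): attacks (3,4) (4,3) (1,4) (0,3) (3,0) (4,1) (1,0) (0,1)
  BN@(3,0): attacks (4,2) (5,1) (2,2) (1,1)
  BR@(4,5): attacks (4,4) (4,3) (4,2) (4,1) (4,0) (5,5) (3,5) (2,5) (1,5) (0,5)
B attacks (3,3): no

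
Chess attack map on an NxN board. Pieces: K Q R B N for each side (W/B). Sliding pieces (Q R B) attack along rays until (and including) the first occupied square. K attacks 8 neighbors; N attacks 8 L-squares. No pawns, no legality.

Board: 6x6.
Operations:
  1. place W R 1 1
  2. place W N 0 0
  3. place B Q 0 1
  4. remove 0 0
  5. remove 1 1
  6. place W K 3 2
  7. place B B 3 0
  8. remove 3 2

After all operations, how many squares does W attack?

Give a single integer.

Answer: 0

Derivation:
Op 1: place WR@(1,1)
Op 2: place WN@(0,0)
Op 3: place BQ@(0,1)
Op 4: remove (0,0)
Op 5: remove (1,1)
Op 6: place WK@(3,2)
Op 7: place BB@(3,0)
Op 8: remove (3,2)
Per-piece attacks for W:
Union (0 distinct): (none)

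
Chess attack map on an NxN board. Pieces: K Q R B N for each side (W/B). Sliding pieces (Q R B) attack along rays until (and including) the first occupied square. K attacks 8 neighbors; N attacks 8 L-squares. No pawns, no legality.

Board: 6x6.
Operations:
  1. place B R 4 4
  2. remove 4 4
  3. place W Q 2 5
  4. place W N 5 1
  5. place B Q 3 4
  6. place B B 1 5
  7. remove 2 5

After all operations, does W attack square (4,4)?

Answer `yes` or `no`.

Op 1: place BR@(4,4)
Op 2: remove (4,4)
Op 3: place WQ@(2,5)
Op 4: place WN@(5,1)
Op 5: place BQ@(3,4)
Op 6: place BB@(1,5)
Op 7: remove (2,5)
Per-piece attacks for W:
  WN@(5,1): attacks (4,3) (3,2) (3,0)
W attacks (4,4): no

Answer: no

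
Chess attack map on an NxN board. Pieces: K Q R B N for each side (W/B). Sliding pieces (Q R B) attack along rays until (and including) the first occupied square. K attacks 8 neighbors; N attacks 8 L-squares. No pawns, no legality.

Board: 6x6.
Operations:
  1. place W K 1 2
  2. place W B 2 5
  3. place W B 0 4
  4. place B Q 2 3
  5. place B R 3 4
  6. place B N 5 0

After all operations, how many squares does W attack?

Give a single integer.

Op 1: place WK@(1,2)
Op 2: place WB@(2,5)
Op 3: place WB@(0,4)
Op 4: place BQ@(2,3)
Op 5: place BR@(3,4)
Op 6: place BN@(5,0)
Per-piece attacks for W:
  WB@(0,4): attacks (1,5) (1,3) (2,2) (3,1) (4,0)
  WK@(1,2): attacks (1,3) (1,1) (2,2) (0,2) (2,3) (2,1) (0,3) (0,1)
  WB@(2,5): attacks (3,4) (1,4) (0,3) [ray(1,-1) blocked at (3,4)]
Union (13 distinct): (0,1) (0,2) (0,3) (1,1) (1,3) (1,4) (1,5) (2,1) (2,2) (2,3) (3,1) (3,4) (4,0)

Answer: 13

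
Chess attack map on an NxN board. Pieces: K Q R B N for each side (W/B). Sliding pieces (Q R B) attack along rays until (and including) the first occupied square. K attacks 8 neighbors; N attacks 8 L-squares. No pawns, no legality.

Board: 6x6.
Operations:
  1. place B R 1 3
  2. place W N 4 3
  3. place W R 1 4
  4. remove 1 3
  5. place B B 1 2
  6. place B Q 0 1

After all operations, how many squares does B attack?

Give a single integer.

Op 1: place BR@(1,3)
Op 2: place WN@(4,3)
Op 3: place WR@(1,4)
Op 4: remove (1,3)
Op 5: place BB@(1,2)
Op 6: place BQ@(0,1)
Per-piece attacks for B:
  BQ@(0,1): attacks (0,2) (0,3) (0,4) (0,5) (0,0) (1,1) (2,1) (3,1) (4,1) (5,1) (1,2) (1,0) [ray(1,1) blocked at (1,2)]
  BB@(1,2): attacks (2,3) (3,4) (4,5) (2,1) (3,0) (0,3) (0,1) [ray(-1,-1) blocked at (0,1)]
Union (17 distinct): (0,0) (0,1) (0,2) (0,3) (0,4) (0,5) (1,0) (1,1) (1,2) (2,1) (2,3) (3,0) (3,1) (3,4) (4,1) (4,5) (5,1)

Answer: 17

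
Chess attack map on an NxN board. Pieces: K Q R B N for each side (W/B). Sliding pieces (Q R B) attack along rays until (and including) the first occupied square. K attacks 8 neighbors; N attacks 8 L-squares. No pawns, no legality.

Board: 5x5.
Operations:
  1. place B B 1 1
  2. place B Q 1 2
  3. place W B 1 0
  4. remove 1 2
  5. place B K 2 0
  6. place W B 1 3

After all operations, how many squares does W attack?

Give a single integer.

Op 1: place BB@(1,1)
Op 2: place BQ@(1,2)
Op 3: place WB@(1,0)
Op 4: remove (1,2)
Op 5: place BK@(2,0)
Op 6: place WB@(1,3)
Per-piece attacks for W:
  WB@(1,0): attacks (2,1) (3,2) (4,3) (0,1)
  WB@(1,3): attacks (2,4) (2,2) (3,1) (4,0) (0,4) (0,2)
Union (10 distinct): (0,1) (0,2) (0,4) (2,1) (2,2) (2,4) (3,1) (3,2) (4,0) (4,3)

Answer: 10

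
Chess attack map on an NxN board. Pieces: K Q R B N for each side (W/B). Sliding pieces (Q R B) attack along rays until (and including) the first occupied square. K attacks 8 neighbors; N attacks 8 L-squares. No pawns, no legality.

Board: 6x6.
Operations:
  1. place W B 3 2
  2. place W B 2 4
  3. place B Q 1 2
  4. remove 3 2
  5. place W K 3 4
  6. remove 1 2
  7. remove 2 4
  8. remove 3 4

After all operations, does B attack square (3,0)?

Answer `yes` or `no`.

Answer: no

Derivation:
Op 1: place WB@(3,2)
Op 2: place WB@(2,4)
Op 3: place BQ@(1,2)
Op 4: remove (3,2)
Op 5: place WK@(3,4)
Op 6: remove (1,2)
Op 7: remove (2,4)
Op 8: remove (3,4)
Per-piece attacks for B:
B attacks (3,0): no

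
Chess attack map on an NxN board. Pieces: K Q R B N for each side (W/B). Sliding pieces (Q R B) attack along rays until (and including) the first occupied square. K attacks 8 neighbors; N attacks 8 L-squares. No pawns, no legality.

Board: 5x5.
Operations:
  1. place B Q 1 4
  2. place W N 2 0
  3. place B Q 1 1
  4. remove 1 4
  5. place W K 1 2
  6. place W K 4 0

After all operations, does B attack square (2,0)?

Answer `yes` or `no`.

Op 1: place BQ@(1,4)
Op 2: place WN@(2,0)
Op 3: place BQ@(1,1)
Op 4: remove (1,4)
Op 5: place WK@(1,2)
Op 6: place WK@(4,0)
Per-piece attacks for B:
  BQ@(1,1): attacks (1,2) (1,0) (2,1) (3,1) (4,1) (0,1) (2,2) (3,3) (4,4) (2,0) (0,2) (0,0) [ray(0,1) blocked at (1,2); ray(1,-1) blocked at (2,0)]
B attacks (2,0): yes

Answer: yes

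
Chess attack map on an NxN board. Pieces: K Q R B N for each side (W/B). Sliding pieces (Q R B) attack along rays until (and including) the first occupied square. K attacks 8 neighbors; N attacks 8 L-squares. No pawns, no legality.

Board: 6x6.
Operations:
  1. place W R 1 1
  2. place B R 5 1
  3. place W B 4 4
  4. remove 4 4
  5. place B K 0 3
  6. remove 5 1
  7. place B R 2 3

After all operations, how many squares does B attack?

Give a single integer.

Answer: 14

Derivation:
Op 1: place WR@(1,1)
Op 2: place BR@(5,1)
Op 3: place WB@(4,4)
Op 4: remove (4,4)
Op 5: place BK@(0,3)
Op 6: remove (5,1)
Op 7: place BR@(2,3)
Per-piece attacks for B:
  BK@(0,3): attacks (0,4) (0,2) (1,3) (1,4) (1,2)
  BR@(2,3): attacks (2,4) (2,5) (2,2) (2,1) (2,0) (3,3) (4,3) (5,3) (1,3) (0,3) [ray(-1,0) blocked at (0,3)]
Union (14 distinct): (0,2) (0,3) (0,4) (1,2) (1,3) (1,4) (2,0) (2,1) (2,2) (2,4) (2,5) (3,3) (4,3) (5,3)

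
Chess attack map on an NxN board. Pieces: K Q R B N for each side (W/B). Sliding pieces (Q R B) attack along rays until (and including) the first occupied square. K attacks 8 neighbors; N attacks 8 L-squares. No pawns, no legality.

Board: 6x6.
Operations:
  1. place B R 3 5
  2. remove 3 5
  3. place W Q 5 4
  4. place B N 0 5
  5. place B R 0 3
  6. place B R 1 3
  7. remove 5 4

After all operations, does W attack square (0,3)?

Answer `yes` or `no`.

Op 1: place BR@(3,5)
Op 2: remove (3,5)
Op 3: place WQ@(5,4)
Op 4: place BN@(0,5)
Op 5: place BR@(0,3)
Op 6: place BR@(1,3)
Op 7: remove (5,4)
Per-piece attacks for W:
W attacks (0,3): no

Answer: no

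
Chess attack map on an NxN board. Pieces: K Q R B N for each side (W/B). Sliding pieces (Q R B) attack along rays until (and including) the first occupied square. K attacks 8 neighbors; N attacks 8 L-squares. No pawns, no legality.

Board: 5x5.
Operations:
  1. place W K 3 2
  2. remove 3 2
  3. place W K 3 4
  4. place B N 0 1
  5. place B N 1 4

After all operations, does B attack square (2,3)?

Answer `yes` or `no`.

Answer: no

Derivation:
Op 1: place WK@(3,2)
Op 2: remove (3,2)
Op 3: place WK@(3,4)
Op 4: place BN@(0,1)
Op 5: place BN@(1,4)
Per-piece attacks for B:
  BN@(0,1): attacks (1,3) (2,2) (2,0)
  BN@(1,4): attacks (2,2) (3,3) (0,2)
B attacks (2,3): no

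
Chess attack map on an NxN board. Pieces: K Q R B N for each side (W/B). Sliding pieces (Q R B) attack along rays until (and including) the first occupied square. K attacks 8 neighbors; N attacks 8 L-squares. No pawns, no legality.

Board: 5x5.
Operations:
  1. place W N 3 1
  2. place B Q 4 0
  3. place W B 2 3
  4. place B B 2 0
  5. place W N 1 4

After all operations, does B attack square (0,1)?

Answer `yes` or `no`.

Op 1: place WN@(3,1)
Op 2: place BQ@(4,0)
Op 3: place WB@(2,3)
Op 4: place BB@(2,0)
Op 5: place WN@(1,4)
Per-piece attacks for B:
  BB@(2,0): attacks (3,1) (1,1) (0,2) [ray(1,1) blocked at (3,1)]
  BQ@(4,0): attacks (4,1) (4,2) (4,3) (4,4) (3,0) (2,0) (3,1) [ray(-1,0) blocked at (2,0); ray(-1,1) blocked at (3,1)]
B attacks (0,1): no

Answer: no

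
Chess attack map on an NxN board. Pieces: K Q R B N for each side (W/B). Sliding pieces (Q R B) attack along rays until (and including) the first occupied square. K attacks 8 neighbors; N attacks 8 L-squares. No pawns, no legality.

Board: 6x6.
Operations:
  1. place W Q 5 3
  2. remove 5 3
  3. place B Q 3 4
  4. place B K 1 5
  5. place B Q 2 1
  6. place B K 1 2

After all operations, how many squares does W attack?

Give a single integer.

Op 1: place WQ@(5,3)
Op 2: remove (5,3)
Op 3: place BQ@(3,4)
Op 4: place BK@(1,5)
Op 5: place BQ@(2,1)
Op 6: place BK@(1,2)
Per-piece attacks for W:
Union (0 distinct): (none)

Answer: 0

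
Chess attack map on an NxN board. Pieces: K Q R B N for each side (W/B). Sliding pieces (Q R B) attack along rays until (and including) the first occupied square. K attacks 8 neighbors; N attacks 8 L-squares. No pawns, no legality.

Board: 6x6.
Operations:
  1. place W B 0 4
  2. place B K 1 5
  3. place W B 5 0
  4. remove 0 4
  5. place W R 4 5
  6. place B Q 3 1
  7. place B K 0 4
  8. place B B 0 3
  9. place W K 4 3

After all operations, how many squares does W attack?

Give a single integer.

Op 1: place WB@(0,4)
Op 2: place BK@(1,5)
Op 3: place WB@(5,0)
Op 4: remove (0,4)
Op 5: place WR@(4,5)
Op 6: place BQ@(3,1)
Op 7: place BK@(0,4)
Op 8: place BB@(0,3)
Op 9: place WK@(4,3)
Per-piece attacks for W:
  WK@(4,3): attacks (4,4) (4,2) (5,3) (3,3) (5,4) (5,2) (3,4) (3,2)
  WR@(4,5): attacks (4,4) (4,3) (5,5) (3,5) (2,5) (1,5) [ray(0,-1) blocked at (4,3); ray(-1,0) blocked at (1,5)]
  WB@(5,0): attacks (4,1) (3,2) (2,3) (1,4) (0,5)
Union (17 distinct): (0,5) (1,4) (1,5) (2,3) (2,5) (3,2) (3,3) (3,4) (3,5) (4,1) (4,2) (4,3) (4,4) (5,2) (5,3) (5,4) (5,5)

Answer: 17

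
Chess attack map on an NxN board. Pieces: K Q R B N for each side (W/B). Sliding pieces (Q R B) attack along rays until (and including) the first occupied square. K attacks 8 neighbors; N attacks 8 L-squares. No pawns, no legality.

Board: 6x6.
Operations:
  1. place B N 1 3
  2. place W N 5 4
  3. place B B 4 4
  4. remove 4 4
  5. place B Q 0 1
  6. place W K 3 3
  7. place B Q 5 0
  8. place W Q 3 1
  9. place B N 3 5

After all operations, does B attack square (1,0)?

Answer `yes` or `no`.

Op 1: place BN@(1,3)
Op 2: place WN@(5,4)
Op 3: place BB@(4,4)
Op 4: remove (4,4)
Op 5: place BQ@(0,1)
Op 6: place WK@(3,3)
Op 7: place BQ@(5,0)
Op 8: place WQ@(3,1)
Op 9: place BN@(3,5)
Per-piece attacks for B:
  BQ@(0,1): attacks (0,2) (0,3) (0,4) (0,5) (0,0) (1,1) (2,1) (3,1) (1,2) (2,3) (3,4) (4,5) (1,0) [ray(1,0) blocked at (3,1)]
  BN@(1,3): attacks (2,5) (3,4) (0,5) (2,1) (3,2) (0,1)
  BN@(3,5): attacks (4,3) (5,4) (2,3) (1,4)
  BQ@(5,0): attacks (5,1) (5,2) (5,3) (5,4) (4,0) (3,0) (2,0) (1,0) (0,0) (4,1) (3,2) (2,3) (1,4) (0,5) [ray(0,1) blocked at (5,4)]
B attacks (1,0): yes

Answer: yes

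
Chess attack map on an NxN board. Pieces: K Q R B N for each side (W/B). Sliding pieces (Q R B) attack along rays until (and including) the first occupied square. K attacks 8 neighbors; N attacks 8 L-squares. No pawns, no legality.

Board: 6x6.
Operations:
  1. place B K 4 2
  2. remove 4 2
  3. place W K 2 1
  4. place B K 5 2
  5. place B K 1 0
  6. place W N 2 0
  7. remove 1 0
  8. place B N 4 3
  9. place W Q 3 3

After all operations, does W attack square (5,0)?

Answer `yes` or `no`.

Answer: no

Derivation:
Op 1: place BK@(4,2)
Op 2: remove (4,2)
Op 3: place WK@(2,1)
Op 4: place BK@(5,2)
Op 5: place BK@(1,0)
Op 6: place WN@(2,0)
Op 7: remove (1,0)
Op 8: place BN@(4,3)
Op 9: place WQ@(3,3)
Per-piece attacks for W:
  WN@(2,0): attacks (3,2) (4,1) (1,2) (0,1)
  WK@(2,1): attacks (2,2) (2,0) (3,1) (1,1) (3,2) (3,0) (1,2) (1,0)
  WQ@(3,3): attacks (3,4) (3,5) (3,2) (3,1) (3,0) (4,3) (2,3) (1,3) (0,3) (4,4) (5,5) (4,2) (5,1) (2,4) (1,5) (2,2) (1,1) (0,0) [ray(1,0) blocked at (4,3)]
W attacks (5,0): no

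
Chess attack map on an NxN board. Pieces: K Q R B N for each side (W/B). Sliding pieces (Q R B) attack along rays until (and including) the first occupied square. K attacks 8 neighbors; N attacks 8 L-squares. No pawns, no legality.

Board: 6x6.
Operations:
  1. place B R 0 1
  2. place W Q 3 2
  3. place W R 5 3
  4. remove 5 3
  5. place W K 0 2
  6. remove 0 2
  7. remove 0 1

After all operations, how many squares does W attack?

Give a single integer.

Answer: 19

Derivation:
Op 1: place BR@(0,1)
Op 2: place WQ@(3,2)
Op 3: place WR@(5,3)
Op 4: remove (5,3)
Op 5: place WK@(0,2)
Op 6: remove (0,2)
Op 7: remove (0,1)
Per-piece attacks for W:
  WQ@(3,2): attacks (3,3) (3,4) (3,5) (3,1) (3,0) (4,2) (5,2) (2,2) (1,2) (0,2) (4,3) (5,4) (4,1) (5,0) (2,3) (1,4) (0,5) (2,1) (1,0)
Union (19 distinct): (0,2) (0,5) (1,0) (1,2) (1,4) (2,1) (2,2) (2,3) (3,0) (3,1) (3,3) (3,4) (3,5) (4,1) (4,2) (4,3) (5,0) (5,2) (5,4)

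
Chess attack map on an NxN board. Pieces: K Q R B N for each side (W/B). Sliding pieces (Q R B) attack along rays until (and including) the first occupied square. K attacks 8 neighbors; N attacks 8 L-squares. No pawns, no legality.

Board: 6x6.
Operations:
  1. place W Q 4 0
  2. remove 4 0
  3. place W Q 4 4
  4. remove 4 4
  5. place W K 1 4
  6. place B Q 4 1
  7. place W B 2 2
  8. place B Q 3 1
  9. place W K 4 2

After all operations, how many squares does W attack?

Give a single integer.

Answer: 20

Derivation:
Op 1: place WQ@(4,0)
Op 2: remove (4,0)
Op 3: place WQ@(4,4)
Op 4: remove (4,4)
Op 5: place WK@(1,4)
Op 6: place BQ@(4,1)
Op 7: place WB@(2,2)
Op 8: place BQ@(3,1)
Op 9: place WK@(4,2)
Per-piece attacks for W:
  WK@(1,4): attacks (1,5) (1,3) (2,4) (0,4) (2,5) (2,3) (0,5) (0,3)
  WB@(2,2): attacks (3,3) (4,4) (5,5) (3,1) (1,3) (0,4) (1,1) (0,0) [ray(1,-1) blocked at (3,1)]
  WK@(4,2): attacks (4,3) (4,1) (5,2) (3,2) (5,3) (5,1) (3,3) (3,1)
Union (20 distinct): (0,0) (0,3) (0,4) (0,5) (1,1) (1,3) (1,5) (2,3) (2,4) (2,5) (3,1) (3,2) (3,3) (4,1) (4,3) (4,4) (5,1) (5,2) (5,3) (5,5)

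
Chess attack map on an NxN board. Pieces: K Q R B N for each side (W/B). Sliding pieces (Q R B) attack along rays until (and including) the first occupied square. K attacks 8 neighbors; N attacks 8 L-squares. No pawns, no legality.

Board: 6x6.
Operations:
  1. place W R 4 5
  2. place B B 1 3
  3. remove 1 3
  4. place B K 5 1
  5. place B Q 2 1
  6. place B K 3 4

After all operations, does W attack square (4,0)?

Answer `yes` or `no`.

Op 1: place WR@(4,5)
Op 2: place BB@(1,3)
Op 3: remove (1,3)
Op 4: place BK@(5,1)
Op 5: place BQ@(2,1)
Op 6: place BK@(3,4)
Per-piece attacks for W:
  WR@(4,5): attacks (4,4) (4,3) (4,2) (4,1) (4,0) (5,5) (3,5) (2,5) (1,5) (0,5)
W attacks (4,0): yes

Answer: yes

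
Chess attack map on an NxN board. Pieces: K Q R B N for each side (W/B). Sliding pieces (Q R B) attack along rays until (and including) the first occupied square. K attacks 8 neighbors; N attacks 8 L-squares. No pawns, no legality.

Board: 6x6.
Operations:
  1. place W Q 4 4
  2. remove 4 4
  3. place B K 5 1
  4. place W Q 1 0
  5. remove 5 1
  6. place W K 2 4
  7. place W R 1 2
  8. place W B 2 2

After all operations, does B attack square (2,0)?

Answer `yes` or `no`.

Op 1: place WQ@(4,4)
Op 2: remove (4,4)
Op 3: place BK@(5,1)
Op 4: place WQ@(1,0)
Op 5: remove (5,1)
Op 6: place WK@(2,4)
Op 7: place WR@(1,2)
Op 8: place WB@(2,2)
Per-piece attacks for B:
B attacks (2,0): no

Answer: no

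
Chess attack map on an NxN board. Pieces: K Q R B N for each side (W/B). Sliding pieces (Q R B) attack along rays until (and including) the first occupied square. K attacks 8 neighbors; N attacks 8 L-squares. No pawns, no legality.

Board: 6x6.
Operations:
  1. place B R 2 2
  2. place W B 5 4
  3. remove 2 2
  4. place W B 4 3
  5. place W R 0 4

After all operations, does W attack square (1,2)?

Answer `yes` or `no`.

Op 1: place BR@(2,2)
Op 2: place WB@(5,4)
Op 3: remove (2,2)
Op 4: place WB@(4,3)
Op 5: place WR@(0,4)
Per-piece attacks for W:
  WR@(0,4): attacks (0,5) (0,3) (0,2) (0,1) (0,0) (1,4) (2,4) (3,4) (4,4) (5,4) [ray(1,0) blocked at (5,4)]
  WB@(4,3): attacks (5,4) (5,2) (3,4) (2,5) (3,2) (2,1) (1,0) [ray(1,1) blocked at (5,4)]
  WB@(5,4): attacks (4,5) (4,3) [ray(-1,-1) blocked at (4,3)]
W attacks (1,2): no

Answer: no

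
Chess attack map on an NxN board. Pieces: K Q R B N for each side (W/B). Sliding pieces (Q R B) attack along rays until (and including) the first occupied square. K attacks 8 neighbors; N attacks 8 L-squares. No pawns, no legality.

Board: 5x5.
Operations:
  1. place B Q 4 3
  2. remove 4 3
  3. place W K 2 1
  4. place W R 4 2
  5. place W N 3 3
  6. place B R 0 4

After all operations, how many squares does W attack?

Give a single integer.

Op 1: place BQ@(4,3)
Op 2: remove (4,3)
Op 3: place WK@(2,1)
Op 4: place WR@(4,2)
Op 5: place WN@(3,3)
Op 6: place BR@(0,4)
Per-piece attacks for W:
  WK@(2,1): attacks (2,2) (2,0) (3,1) (1,1) (3,2) (3,0) (1,2) (1,0)
  WN@(3,3): attacks (1,4) (4,1) (2,1) (1,2)
  WR@(4,2): attacks (4,3) (4,4) (4,1) (4,0) (3,2) (2,2) (1,2) (0,2)
Union (15 distinct): (0,2) (1,0) (1,1) (1,2) (1,4) (2,0) (2,1) (2,2) (3,0) (3,1) (3,2) (4,0) (4,1) (4,3) (4,4)

Answer: 15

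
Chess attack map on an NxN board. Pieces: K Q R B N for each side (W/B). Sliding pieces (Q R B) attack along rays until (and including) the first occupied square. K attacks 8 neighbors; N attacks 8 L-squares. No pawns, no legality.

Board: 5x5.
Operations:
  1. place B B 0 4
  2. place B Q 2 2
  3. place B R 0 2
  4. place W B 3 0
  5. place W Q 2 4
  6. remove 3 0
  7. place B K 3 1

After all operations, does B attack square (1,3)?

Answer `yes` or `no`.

Op 1: place BB@(0,4)
Op 2: place BQ@(2,2)
Op 3: place BR@(0,2)
Op 4: place WB@(3,0)
Op 5: place WQ@(2,4)
Op 6: remove (3,0)
Op 7: place BK@(3,1)
Per-piece attacks for B:
  BR@(0,2): attacks (0,3) (0,4) (0,1) (0,0) (1,2) (2,2) [ray(0,1) blocked at (0,4); ray(1,0) blocked at (2,2)]
  BB@(0,4): attacks (1,3) (2,2) [ray(1,-1) blocked at (2,2)]
  BQ@(2,2): attacks (2,3) (2,4) (2,1) (2,0) (3,2) (4,2) (1,2) (0,2) (3,3) (4,4) (3,1) (1,3) (0,4) (1,1) (0,0) [ray(0,1) blocked at (2,4); ray(-1,0) blocked at (0,2); ray(1,-1) blocked at (3,1); ray(-1,1) blocked at (0,4)]
  BK@(3,1): attacks (3,2) (3,0) (4,1) (2,1) (4,2) (4,0) (2,2) (2,0)
B attacks (1,3): yes

Answer: yes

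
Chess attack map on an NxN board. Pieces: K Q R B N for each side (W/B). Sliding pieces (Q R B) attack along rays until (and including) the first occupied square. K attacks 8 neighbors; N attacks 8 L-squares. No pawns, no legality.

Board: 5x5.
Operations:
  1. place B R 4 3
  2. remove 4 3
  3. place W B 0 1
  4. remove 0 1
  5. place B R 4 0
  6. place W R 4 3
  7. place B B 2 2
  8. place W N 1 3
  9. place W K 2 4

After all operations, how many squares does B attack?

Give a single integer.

Answer: 13

Derivation:
Op 1: place BR@(4,3)
Op 2: remove (4,3)
Op 3: place WB@(0,1)
Op 4: remove (0,1)
Op 5: place BR@(4,0)
Op 6: place WR@(4,3)
Op 7: place BB@(2,2)
Op 8: place WN@(1,3)
Op 9: place WK@(2,4)
Per-piece attacks for B:
  BB@(2,2): attacks (3,3) (4,4) (3,1) (4,0) (1,3) (1,1) (0,0) [ray(1,-1) blocked at (4,0); ray(-1,1) blocked at (1,3)]
  BR@(4,0): attacks (4,1) (4,2) (4,3) (3,0) (2,0) (1,0) (0,0) [ray(0,1) blocked at (4,3)]
Union (13 distinct): (0,0) (1,0) (1,1) (1,3) (2,0) (3,0) (3,1) (3,3) (4,0) (4,1) (4,2) (4,3) (4,4)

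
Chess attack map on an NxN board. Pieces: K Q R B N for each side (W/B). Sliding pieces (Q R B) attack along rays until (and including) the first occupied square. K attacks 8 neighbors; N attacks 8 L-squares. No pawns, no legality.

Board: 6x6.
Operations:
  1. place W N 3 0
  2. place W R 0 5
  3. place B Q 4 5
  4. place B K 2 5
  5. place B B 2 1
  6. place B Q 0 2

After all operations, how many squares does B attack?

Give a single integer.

Op 1: place WN@(3,0)
Op 2: place WR@(0,5)
Op 3: place BQ@(4,5)
Op 4: place BK@(2,5)
Op 5: place BB@(2,1)
Op 6: place BQ@(0,2)
Per-piece attacks for B:
  BQ@(0,2): attacks (0,3) (0,4) (0,5) (0,1) (0,0) (1,2) (2,2) (3,2) (4,2) (5,2) (1,3) (2,4) (3,5) (1,1) (2,0) [ray(0,1) blocked at (0,5)]
  BB@(2,1): attacks (3,2) (4,3) (5,4) (3,0) (1,2) (0,3) (1,0) [ray(1,-1) blocked at (3,0)]
  BK@(2,5): attacks (2,4) (3,5) (1,5) (3,4) (1,4)
  BQ@(4,5): attacks (4,4) (4,3) (4,2) (4,1) (4,0) (5,5) (3,5) (2,5) (5,4) (3,4) (2,3) (1,2) (0,1) [ray(-1,0) blocked at (2,5)]
Union (28 distinct): (0,0) (0,1) (0,3) (0,4) (0,5) (1,0) (1,1) (1,2) (1,3) (1,4) (1,5) (2,0) (2,2) (2,3) (2,4) (2,5) (3,0) (3,2) (3,4) (3,5) (4,0) (4,1) (4,2) (4,3) (4,4) (5,2) (5,4) (5,5)

Answer: 28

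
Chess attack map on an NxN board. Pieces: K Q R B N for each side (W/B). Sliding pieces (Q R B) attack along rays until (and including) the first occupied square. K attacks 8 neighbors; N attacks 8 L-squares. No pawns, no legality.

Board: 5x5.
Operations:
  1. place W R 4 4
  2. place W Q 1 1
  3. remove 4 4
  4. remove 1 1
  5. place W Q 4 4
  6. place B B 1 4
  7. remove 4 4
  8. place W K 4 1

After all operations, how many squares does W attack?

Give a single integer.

Op 1: place WR@(4,4)
Op 2: place WQ@(1,1)
Op 3: remove (4,4)
Op 4: remove (1,1)
Op 5: place WQ@(4,4)
Op 6: place BB@(1,4)
Op 7: remove (4,4)
Op 8: place WK@(4,1)
Per-piece attacks for W:
  WK@(4,1): attacks (4,2) (4,0) (3,1) (3,2) (3,0)
Union (5 distinct): (3,0) (3,1) (3,2) (4,0) (4,2)

Answer: 5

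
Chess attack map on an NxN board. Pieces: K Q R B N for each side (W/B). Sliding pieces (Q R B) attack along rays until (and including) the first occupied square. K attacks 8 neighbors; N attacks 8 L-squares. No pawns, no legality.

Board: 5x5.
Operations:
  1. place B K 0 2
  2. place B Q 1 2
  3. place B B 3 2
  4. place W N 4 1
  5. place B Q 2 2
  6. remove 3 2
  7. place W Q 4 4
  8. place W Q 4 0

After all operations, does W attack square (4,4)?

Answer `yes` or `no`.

Answer: no

Derivation:
Op 1: place BK@(0,2)
Op 2: place BQ@(1,2)
Op 3: place BB@(3,2)
Op 4: place WN@(4,1)
Op 5: place BQ@(2,2)
Op 6: remove (3,2)
Op 7: place WQ@(4,4)
Op 8: place WQ@(4,0)
Per-piece attacks for W:
  WQ@(4,0): attacks (4,1) (3,0) (2,0) (1,0) (0,0) (3,1) (2,2) [ray(0,1) blocked at (4,1); ray(-1,1) blocked at (2,2)]
  WN@(4,1): attacks (3,3) (2,2) (2,0)
  WQ@(4,4): attacks (4,3) (4,2) (4,1) (3,4) (2,4) (1,4) (0,4) (3,3) (2,2) [ray(0,-1) blocked at (4,1); ray(-1,-1) blocked at (2,2)]
W attacks (4,4): no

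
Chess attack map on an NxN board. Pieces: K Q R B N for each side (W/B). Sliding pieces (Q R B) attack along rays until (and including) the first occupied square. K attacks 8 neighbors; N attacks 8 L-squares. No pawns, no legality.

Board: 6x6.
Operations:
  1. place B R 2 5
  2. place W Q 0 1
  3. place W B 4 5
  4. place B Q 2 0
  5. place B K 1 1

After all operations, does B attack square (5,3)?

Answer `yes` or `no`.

Op 1: place BR@(2,5)
Op 2: place WQ@(0,1)
Op 3: place WB@(4,5)
Op 4: place BQ@(2,0)
Op 5: place BK@(1,1)
Per-piece attacks for B:
  BK@(1,1): attacks (1,2) (1,0) (2,1) (0,1) (2,2) (2,0) (0,2) (0,0)
  BQ@(2,0): attacks (2,1) (2,2) (2,3) (2,4) (2,5) (3,0) (4,0) (5,0) (1,0) (0,0) (3,1) (4,2) (5,3) (1,1) [ray(0,1) blocked at (2,5); ray(-1,1) blocked at (1,1)]
  BR@(2,5): attacks (2,4) (2,3) (2,2) (2,1) (2,0) (3,5) (4,5) (1,5) (0,5) [ray(0,-1) blocked at (2,0); ray(1,0) blocked at (4,5)]
B attacks (5,3): yes

Answer: yes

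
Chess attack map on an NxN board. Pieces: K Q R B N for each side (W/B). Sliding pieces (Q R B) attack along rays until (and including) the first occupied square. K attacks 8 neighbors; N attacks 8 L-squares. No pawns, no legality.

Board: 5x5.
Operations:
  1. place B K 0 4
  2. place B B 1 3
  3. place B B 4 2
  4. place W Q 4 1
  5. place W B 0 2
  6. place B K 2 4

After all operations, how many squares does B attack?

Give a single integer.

Answer: 13

Derivation:
Op 1: place BK@(0,4)
Op 2: place BB@(1,3)
Op 3: place BB@(4,2)
Op 4: place WQ@(4,1)
Op 5: place WB@(0,2)
Op 6: place BK@(2,4)
Per-piece attacks for B:
  BK@(0,4): attacks (0,3) (1,4) (1,3)
  BB@(1,3): attacks (2,4) (2,2) (3,1) (4,0) (0,4) (0,2) [ray(1,1) blocked at (2,4); ray(-1,1) blocked at (0,4); ray(-1,-1) blocked at (0,2)]
  BK@(2,4): attacks (2,3) (3,4) (1,4) (3,3) (1,3)
  BB@(4,2): attacks (3,3) (2,4) (3,1) (2,0) [ray(-1,1) blocked at (2,4)]
Union (13 distinct): (0,2) (0,3) (0,4) (1,3) (1,4) (2,0) (2,2) (2,3) (2,4) (3,1) (3,3) (3,4) (4,0)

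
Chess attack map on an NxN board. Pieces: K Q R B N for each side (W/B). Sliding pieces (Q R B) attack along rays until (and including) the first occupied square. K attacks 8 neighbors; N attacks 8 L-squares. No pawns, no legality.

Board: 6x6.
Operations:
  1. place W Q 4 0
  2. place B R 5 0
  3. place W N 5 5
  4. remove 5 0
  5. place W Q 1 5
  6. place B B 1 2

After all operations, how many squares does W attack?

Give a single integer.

Answer: 24

Derivation:
Op 1: place WQ@(4,0)
Op 2: place BR@(5,0)
Op 3: place WN@(5,5)
Op 4: remove (5,0)
Op 5: place WQ@(1,5)
Op 6: place BB@(1,2)
Per-piece attacks for W:
  WQ@(1,5): attacks (1,4) (1,3) (1,2) (2,5) (3,5) (4,5) (5,5) (0,5) (2,4) (3,3) (4,2) (5,1) (0,4) [ray(0,-1) blocked at (1,2); ray(1,0) blocked at (5,5)]
  WQ@(4,0): attacks (4,1) (4,2) (4,3) (4,4) (4,5) (5,0) (3,0) (2,0) (1,0) (0,0) (5,1) (3,1) (2,2) (1,3) (0,4)
  WN@(5,5): attacks (4,3) (3,4)
Union (24 distinct): (0,0) (0,4) (0,5) (1,0) (1,2) (1,3) (1,4) (2,0) (2,2) (2,4) (2,5) (3,0) (3,1) (3,3) (3,4) (3,5) (4,1) (4,2) (4,3) (4,4) (4,5) (5,0) (5,1) (5,5)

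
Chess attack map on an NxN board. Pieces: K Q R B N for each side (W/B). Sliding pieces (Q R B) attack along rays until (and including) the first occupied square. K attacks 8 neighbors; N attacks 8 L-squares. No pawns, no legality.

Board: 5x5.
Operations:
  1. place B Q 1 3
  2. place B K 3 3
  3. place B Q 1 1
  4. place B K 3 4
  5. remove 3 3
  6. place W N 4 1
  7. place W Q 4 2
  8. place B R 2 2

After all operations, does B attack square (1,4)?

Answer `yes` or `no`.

Op 1: place BQ@(1,3)
Op 2: place BK@(3,3)
Op 3: place BQ@(1,1)
Op 4: place BK@(3,4)
Op 5: remove (3,3)
Op 6: place WN@(4,1)
Op 7: place WQ@(4,2)
Op 8: place BR@(2,2)
Per-piece attacks for B:
  BQ@(1,1): attacks (1,2) (1,3) (1,0) (2,1) (3,1) (4,1) (0,1) (2,2) (2,0) (0,2) (0,0) [ray(0,1) blocked at (1,3); ray(1,0) blocked at (4,1); ray(1,1) blocked at (2,2)]
  BQ@(1,3): attacks (1,4) (1,2) (1,1) (2,3) (3,3) (4,3) (0,3) (2,4) (2,2) (0,4) (0,2) [ray(0,-1) blocked at (1,1); ray(1,-1) blocked at (2,2)]
  BR@(2,2): attacks (2,3) (2,4) (2,1) (2,0) (3,2) (4,2) (1,2) (0,2) [ray(1,0) blocked at (4,2)]
  BK@(3,4): attacks (3,3) (4,4) (2,4) (4,3) (2,3)
B attacks (1,4): yes

Answer: yes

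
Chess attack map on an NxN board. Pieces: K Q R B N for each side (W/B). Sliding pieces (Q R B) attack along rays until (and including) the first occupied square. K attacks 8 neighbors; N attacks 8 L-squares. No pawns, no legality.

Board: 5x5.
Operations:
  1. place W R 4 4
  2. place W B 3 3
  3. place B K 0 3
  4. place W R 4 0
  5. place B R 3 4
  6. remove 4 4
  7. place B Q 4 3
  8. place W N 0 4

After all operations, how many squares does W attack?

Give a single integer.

Answer: 13

Derivation:
Op 1: place WR@(4,4)
Op 2: place WB@(3,3)
Op 3: place BK@(0,3)
Op 4: place WR@(4,0)
Op 5: place BR@(3,4)
Op 6: remove (4,4)
Op 7: place BQ@(4,3)
Op 8: place WN@(0,4)
Per-piece attacks for W:
  WN@(0,4): attacks (1,2) (2,3)
  WB@(3,3): attacks (4,4) (4,2) (2,4) (2,2) (1,1) (0,0)
  WR@(4,0): attacks (4,1) (4,2) (4,3) (3,0) (2,0) (1,0) (0,0) [ray(0,1) blocked at (4,3)]
Union (13 distinct): (0,0) (1,0) (1,1) (1,2) (2,0) (2,2) (2,3) (2,4) (3,0) (4,1) (4,2) (4,3) (4,4)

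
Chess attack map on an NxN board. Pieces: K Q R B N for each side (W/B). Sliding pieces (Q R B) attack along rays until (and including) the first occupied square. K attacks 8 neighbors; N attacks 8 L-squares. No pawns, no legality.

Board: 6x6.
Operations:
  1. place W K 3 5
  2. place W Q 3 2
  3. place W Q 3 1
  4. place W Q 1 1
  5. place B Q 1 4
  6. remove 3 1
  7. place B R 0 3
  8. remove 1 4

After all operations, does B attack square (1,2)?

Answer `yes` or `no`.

Op 1: place WK@(3,5)
Op 2: place WQ@(3,2)
Op 3: place WQ@(3,1)
Op 4: place WQ@(1,1)
Op 5: place BQ@(1,4)
Op 6: remove (3,1)
Op 7: place BR@(0,3)
Op 8: remove (1,4)
Per-piece attacks for B:
  BR@(0,3): attacks (0,4) (0,5) (0,2) (0,1) (0,0) (1,3) (2,3) (3,3) (4,3) (5,3)
B attacks (1,2): no

Answer: no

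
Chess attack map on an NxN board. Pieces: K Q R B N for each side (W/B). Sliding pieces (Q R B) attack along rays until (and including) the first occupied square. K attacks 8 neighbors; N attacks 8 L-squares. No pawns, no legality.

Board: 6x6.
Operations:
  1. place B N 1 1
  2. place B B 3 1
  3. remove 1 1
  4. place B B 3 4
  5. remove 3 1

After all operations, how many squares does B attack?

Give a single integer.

Op 1: place BN@(1,1)
Op 2: place BB@(3,1)
Op 3: remove (1,1)
Op 4: place BB@(3,4)
Op 5: remove (3,1)
Per-piece attacks for B:
  BB@(3,4): attacks (4,5) (4,3) (5,2) (2,5) (2,3) (1,2) (0,1)
Union (7 distinct): (0,1) (1,2) (2,3) (2,5) (4,3) (4,5) (5,2)

Answer: 7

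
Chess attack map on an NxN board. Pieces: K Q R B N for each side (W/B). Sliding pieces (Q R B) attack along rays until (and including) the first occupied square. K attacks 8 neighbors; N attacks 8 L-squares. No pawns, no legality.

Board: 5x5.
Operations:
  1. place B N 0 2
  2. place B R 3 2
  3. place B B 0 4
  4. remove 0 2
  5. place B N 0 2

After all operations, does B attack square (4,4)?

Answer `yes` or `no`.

Op 1: place BN@(0,2)
Op 2: place BR@(3,2)
Op 3: place BB@(0,4)
Op 4: remove (0,2)
Op 5: place BN@(0,2)
Per-piece attacks for B:
  BN@(0,2): attacks (1,4) (2,3) (1,0) (2,1)
  BB@(0,4): attacks (1,3) (2,2) (3,1) (4,0)
  BR@(3,2): attacks (3,3) (3,4) (3,1) (3,0) (4,2) (2,2) (1,2) (0,2) [ray(-1,0) blocked at (0,2)]
B attacks (4,4): no

Answer: no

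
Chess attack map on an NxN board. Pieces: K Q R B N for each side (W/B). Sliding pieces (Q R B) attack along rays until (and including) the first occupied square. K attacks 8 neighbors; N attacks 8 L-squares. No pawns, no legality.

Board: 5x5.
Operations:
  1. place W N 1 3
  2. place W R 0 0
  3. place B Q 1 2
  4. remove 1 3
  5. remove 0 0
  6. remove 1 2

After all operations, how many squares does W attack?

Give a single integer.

Answer: 0

Derivation:
Op 1: place WN@(1,3)
Op 2: place WR@(0,0)
Op 3: place BQ@(1,2)
Op 4: remove (1,3)
Op 5: remove (0,0)
Op 6: remove (1,2)
Per-piece attacks for W:
Union (0 distinct): (none)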